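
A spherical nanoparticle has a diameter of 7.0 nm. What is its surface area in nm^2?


Radius r = 7.0/2 = 3.5 nm
Surface area SA = 4 * pi * r^2
SA = 4 * pi * (3.5)^2
SA = 153.94 nm^2

153.94


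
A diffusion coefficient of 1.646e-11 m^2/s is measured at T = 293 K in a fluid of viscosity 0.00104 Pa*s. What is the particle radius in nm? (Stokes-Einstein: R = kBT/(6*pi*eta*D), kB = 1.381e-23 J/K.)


Stokes-Einstein: R = kB*T / (6*pi*eta*D)
R = 1.381e-23 * 293 / (6 * pi * 0.00104 * 1.646e-11)
R = 1.254e-08 m = 12.54 nm

12.54


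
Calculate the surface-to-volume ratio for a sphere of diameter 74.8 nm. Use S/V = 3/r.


Radius r = 74.8/2 = 37.4 nm
S/V = 3 / r = 3 / 37.4
S/V = 0.0802 nm^-1

0.0802


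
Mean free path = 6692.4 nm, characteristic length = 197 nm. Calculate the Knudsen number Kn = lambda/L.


Knudsen number Kn = lambda / L
Kn = 6692.4 / 197
Kn = 33.9716

33.9716


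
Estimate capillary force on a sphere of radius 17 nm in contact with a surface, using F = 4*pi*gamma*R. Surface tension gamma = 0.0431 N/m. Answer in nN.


Convert radius: R = 17 nm = 1.7e-08 m
F = 4 * pi * gamma * R
F = 4 * pi * 0.0431 * 1.7e-08
F = 9.20738e-09 N = 9.2074 nN

9.2074


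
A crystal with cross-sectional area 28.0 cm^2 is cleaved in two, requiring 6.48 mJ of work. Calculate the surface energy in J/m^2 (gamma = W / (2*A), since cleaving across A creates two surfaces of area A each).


Convert: A = 28.0 cm^2 = 0.0028 m^2, W = 6.48 mJ = 0.00648 J
Cleaving exposes two faces of area A, so total new surface = 2*A and gamma = W / (2*A)
gamma = 0.00648 / (2 * 0.0028)
gamma = 1.157 J/m^2

1.157


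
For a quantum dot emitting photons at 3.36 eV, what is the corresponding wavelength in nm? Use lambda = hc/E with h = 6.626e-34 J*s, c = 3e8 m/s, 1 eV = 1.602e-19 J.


Convert energy: E = 3.36 eV = 3.36 * 1.602e-19 = 5.38272e-19 J
lambda = h*c / E = 6.626e-34 * 3e8 / 5.38272e-19
lambda = 3.69293e-07 m = 369.3 nm

369.3


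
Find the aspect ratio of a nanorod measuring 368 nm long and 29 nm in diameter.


Aspect ratio AR = length / diameter
AR = 368 / 29
AR = 12.69

12.69


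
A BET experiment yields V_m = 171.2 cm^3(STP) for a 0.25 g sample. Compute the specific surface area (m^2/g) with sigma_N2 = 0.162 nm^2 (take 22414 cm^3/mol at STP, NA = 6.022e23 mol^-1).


Number of moles in monolayer = V_m / 22414 = 171.2 / 22414 = 0.00763808
Number of molecules = moles * NA = 0.00763808 * 6.022e23
SA = molecules * sigma / mass
SA = (171.2 / 22414) * 6.022e23 * 0.162e-18 / 0.25
SA = 2980.6 m^2/g

2980.6


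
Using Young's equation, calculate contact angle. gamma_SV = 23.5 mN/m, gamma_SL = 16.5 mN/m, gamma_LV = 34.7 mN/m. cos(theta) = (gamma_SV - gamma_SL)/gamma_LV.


cos(theta) = (gamma_SV - gamma_SL) / gamma_LV
cos(theta) = (23.5 - 16.5) / 34.7
cos(theta) = 0.201729
theta = arccos(0.201729) = 78.36 degrees

78.36


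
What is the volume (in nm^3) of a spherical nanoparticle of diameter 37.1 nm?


Radius r = 37.1/2 = 18.55 nm
Volume V = (4/3) * pi * r^3
V = (4/3) * pi * (18.55)^3
V = 26737.47 nm^3

26737.47


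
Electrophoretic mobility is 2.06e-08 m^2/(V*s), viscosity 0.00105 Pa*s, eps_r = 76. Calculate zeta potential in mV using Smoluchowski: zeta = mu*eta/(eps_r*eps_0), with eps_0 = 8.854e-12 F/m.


Smoluchowski equation: zeta = mu * eta / (eps_r * eps_0)
zeta = 2.06e-08 * 0.00105 / (76 * 8.854e-12)
zeta = 0.032144 V = 32.14 mV

32.14


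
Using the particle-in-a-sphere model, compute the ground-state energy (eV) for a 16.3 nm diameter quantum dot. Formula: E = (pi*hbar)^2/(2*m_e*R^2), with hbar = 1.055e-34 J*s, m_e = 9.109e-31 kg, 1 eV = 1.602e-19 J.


Radius R = 16.3/2 = 8.15 nm = 8.15e-09 m
E = (pi * 1.055e-34)^2 / (2 * 9.109e-31 * (8.15e-09)^2)
E(J) = 9.07797e-22
E = E(J) / 1.602e-19 = 0.0057 eV

0.0057


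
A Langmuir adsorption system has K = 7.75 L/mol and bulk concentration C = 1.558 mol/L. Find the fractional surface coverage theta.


Langmuir isotherm: theta = K*C / (1 + K*C)
K*C = 7.75 * 1.558 = 12.0745
theta = 12.0745 / (1 + 12.0745) = 12.0745 / 13.0745
theta = 0.9235

0.9235


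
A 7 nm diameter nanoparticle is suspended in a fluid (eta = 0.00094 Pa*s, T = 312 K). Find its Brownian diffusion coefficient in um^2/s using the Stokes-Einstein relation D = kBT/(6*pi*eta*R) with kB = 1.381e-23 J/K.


Radius R = 7/2 = 3.5 nm = 3.5e-09 m
D = kB*T / (6*pi*eta*R)
D = 1.381e-23 * 312 / (6 * pi * 0.00094 * 3.5e-09)
D = 6.94786e-11 m^2/s = 69.479 um^2/s

69.479


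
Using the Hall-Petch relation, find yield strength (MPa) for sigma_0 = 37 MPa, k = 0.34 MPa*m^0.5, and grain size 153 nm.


d = 153 nm = 1.53e-07 m
sqrt(d) = 0.0003911521
Hall-Petch contribution = k / sqrt(d) = 0.34 / 0.0003911521 = 869.2 MPa
sigma = sigma_0 + k/sqrt(d) = 37 + 869.2 = 906.2 MPa

906.2


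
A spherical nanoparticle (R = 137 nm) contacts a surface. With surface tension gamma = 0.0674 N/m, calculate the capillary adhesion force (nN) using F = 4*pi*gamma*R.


Convert radius: R = 137 nm = 1.37e-07 m
F = 4 * pi * gamma * R
F = 4 * pi * 0.0674 * 1.37e-07
F = 1.16035e-07 N = 116.0354 nN

116.0354


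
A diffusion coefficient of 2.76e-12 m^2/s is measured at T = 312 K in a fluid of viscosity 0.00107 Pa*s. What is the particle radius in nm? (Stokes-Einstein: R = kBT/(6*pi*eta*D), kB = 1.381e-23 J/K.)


Stokes-Einstein: R = kB*T / (6*pi*eta*D)
R = 1.381e-23 * 312 / (6 * pi * 0.00107 * 2.76e-12)
R = 7.74024e-08 m = 77.4 nm

77.4


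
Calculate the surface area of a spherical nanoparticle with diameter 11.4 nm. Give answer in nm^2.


Radius r = 11.4/2 = 5.7 nm
Surface area SA = 4 * pi * r^2
SA = 4 * pi * (5.7)^2
SA = 408.28 nm^2

408.28


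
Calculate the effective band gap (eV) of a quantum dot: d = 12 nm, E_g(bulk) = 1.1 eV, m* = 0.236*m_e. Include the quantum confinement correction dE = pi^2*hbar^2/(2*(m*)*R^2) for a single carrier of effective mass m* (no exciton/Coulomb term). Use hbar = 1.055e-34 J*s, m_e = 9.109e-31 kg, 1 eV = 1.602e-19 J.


Radius R = 12/2 nm = 6e-09 m
Confinement energy dE = pi^2 * hbar^2 / (2 * m_eff * m_e * R^2)
dE = pi^2 * (1.055e-34)^2 / (2 * 0.236 * 9.109e-31 * (6e-09)^2) J, divided by 1.602e-19 J/eV
dE = 0.0443 eV
Total band gap = E_g(bulk) + dE = 1.1 + 0.0443 = 1.1443 eV

1.1443


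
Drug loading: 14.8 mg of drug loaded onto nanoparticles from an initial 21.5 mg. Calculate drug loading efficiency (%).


Drug loading efficiency = (drug loaded / drug initial) * 100
DLE = 14.8 / 21.5 * 100
DLE = 0.6884 * 100
DLE = 68.84%

68.84


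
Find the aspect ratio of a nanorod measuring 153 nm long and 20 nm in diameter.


Aspect ratio AR = length / diameter
AR = 153 / 20
AR = 7.65

7.65


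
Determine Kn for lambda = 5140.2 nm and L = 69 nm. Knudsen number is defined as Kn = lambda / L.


Knudsen number Kn = lambda / L
Kn = 5140.2 / 69
Kn = 74.4957

74.4957


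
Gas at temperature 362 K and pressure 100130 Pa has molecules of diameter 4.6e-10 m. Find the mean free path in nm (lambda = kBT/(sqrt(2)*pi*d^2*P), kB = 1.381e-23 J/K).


Mean free path: lambda = kB*T / (sqrt(2) * pi * d^2 * P)
lambda = 1.381e-23 * 362 / (sqrt(2) * pi * (4.6e-10)^2 * 100130)
lambda = 5.31077e-08 m
lambda = 53.11 nm

53.11


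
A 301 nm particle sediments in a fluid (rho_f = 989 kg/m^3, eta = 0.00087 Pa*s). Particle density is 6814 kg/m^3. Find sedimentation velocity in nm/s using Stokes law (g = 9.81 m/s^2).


Radius R = 301/2 nm = 1.505e-07 m
Density difference = 6814 - 989 = 5825 kg/m^3
v = 2 * R^2 * (rho_p - rho_f) * g / (9 * eta)
v = 2 * (1.505e-07)^2 * 5825 * 9.81 / (9 * 0.00087)
v = 3.30603e-07 m/s = 330.6025 nm/s

330.6025


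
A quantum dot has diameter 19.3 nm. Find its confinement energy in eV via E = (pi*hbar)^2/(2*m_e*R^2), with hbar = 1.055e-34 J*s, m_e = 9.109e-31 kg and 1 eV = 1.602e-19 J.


Radius R = 19.3/2 = 9.65 nm = 9.65e-09 m
E = (pi * 1.055e-34)^2 / (2 * 9.109e-31 * (9.65e-09)^2)
E(J) = 6.47514e-22
E = E(J) / 1.602e-19 = 0.004 eV

0.004


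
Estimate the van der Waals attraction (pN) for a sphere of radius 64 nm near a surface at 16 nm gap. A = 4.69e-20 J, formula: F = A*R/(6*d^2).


Convert to SI: R = 64 nm = 6.4e-08 m, d = 16 nm = 1.6e-08 m
F = A * R / (6 * d^2)
F = 4.69e-20 * 6.4e-08 / (6 * (1.6e-08)^2)
F = 1.95417e-12 N = 1.954 pN

1.954


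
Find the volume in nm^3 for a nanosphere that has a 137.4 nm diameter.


Radius r = 137.4/2 = 68.7 nm
Volume V = (4/3) * pi * r^3
V = (4/3) * pi * (68.7)^3
V = 1358184.66 nm^3

1358184.66


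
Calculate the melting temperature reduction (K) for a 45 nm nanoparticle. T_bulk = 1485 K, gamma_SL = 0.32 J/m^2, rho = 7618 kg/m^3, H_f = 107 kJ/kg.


Radius R = 45/2 = 22.5 nm = 2.25e-08 m
Convert H_f = 107 kJ/kg = 107000 J/kg
dT = 2 * gamma_SL * T_bulk / (rho * H_f * R)
dT = 2 * 0.32 * 1485 / (7618 * 107000 * 2.25e-08)
dT = 51.8 K

51.8


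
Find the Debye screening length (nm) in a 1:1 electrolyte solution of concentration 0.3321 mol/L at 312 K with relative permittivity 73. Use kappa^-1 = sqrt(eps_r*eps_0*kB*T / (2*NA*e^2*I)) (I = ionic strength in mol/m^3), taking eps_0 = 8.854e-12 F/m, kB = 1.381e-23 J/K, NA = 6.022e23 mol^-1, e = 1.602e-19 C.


Ionic strength I = 0.3321 * 1^2 * 1000 = 332.1 mol/m^3
kappa^-1 = sqrt(73 * 8.854e-12 * 1.381e-23 * 312 / (2 * 6.022e23 * (1.602e-19)^2 * 332.1))
kappa^-1 = 0.521 nm

0.521


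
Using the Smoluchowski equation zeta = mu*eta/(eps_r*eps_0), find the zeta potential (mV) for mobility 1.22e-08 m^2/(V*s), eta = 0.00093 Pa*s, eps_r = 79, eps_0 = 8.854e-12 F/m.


Smoluchowski equation: zeta = mu * eta / (eps_r * eps_0)
zeta = 1.22e-08 * 0.00093 / (79 * 8.854e-12)
zeta = 0.016221 V = 16.22 mV

16.22


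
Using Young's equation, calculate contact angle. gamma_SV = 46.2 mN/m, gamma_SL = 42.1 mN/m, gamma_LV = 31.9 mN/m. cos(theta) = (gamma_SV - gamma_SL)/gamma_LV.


cos(theta) = (gamma_SV - gamma_SL) / gamma_LV
cos(theta) = (46.2 - 42.1) / 31.9
cos(theta) = 0.128527
theta = arccos(0.128527) = 82.62 degrees

82.62


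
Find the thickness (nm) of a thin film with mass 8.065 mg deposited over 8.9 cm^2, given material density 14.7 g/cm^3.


Convert: m = 8.065 mg = 8.0650e-06 kg, A = 8.9 cm^2 = 8.9000e-04 m^2, rho = 14.7 g/cm^3 = 14700 kg/m^3
t = m / (A * rho)
t = 8.0650e-06 / (8.9000e-04 * 14700)
t = 6.1645e-07 m = 616.4 nm

616.4


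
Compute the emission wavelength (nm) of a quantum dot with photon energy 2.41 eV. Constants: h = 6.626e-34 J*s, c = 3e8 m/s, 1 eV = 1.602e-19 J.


Convert energy: E = 2.41 eV = 2.41 * 1.602e-19 = 3.86082e-19 J
lambda = h*c / E = 6.626e-34 * 3e8 / 3.86082e-19
lambda = 5.14865e-07 m = 514.9 nm

514.9


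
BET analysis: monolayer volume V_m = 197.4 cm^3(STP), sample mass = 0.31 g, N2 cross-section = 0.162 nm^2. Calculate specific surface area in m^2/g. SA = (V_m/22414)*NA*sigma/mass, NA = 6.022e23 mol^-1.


Number of moles in monolayer = V_m / 22414 = 197.4 / 22414 = 0.008807
Number of molecules = moles * NA = 0.008807 * 6.022e23
SA = molecules * sigma / mass
SA = (197.4 / 22414) * 6.022e23 * 0.162e-18 / 0.31
SA = 2771.5 m^2/g

2771.5


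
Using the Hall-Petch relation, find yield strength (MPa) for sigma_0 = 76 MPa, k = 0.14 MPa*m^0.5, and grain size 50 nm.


d = 50 nm = 5e-08 m
sqrt(d) = 0.0002236068
Hall-Petch contribution = k / sqrt(d) = 0.14 / 0.0002236068 = 626.1 MPa
sigma = sigma_0 + k/sqrt(d) = 76 + 626.1 = 702.1 MPa

702.1


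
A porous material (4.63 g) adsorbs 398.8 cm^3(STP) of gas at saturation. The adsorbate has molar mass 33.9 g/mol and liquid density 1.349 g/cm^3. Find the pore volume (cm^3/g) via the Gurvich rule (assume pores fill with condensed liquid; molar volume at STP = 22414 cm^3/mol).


Moles adsorbed n = V_ads / 22414 = 398.8 / 22414 = 1.779245e-02 mol
Liquid volume V_liq = n * M / rho_liq = 1.779245e-02 * 33.9 / 1.349 = 0.44712 cm^3
Specific pore volume V_pore = V_liq / m_sample = 0.44712 / 4.63
V_pore = 0.0966 cm^3/g

0.0966


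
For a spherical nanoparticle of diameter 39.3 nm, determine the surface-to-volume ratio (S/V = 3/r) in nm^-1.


Radius r = 39.3/2 = 19.65 nm
S/V = 3 / r = 3 / 19.65
S/V = 0.1527 nm^-1

0.1527


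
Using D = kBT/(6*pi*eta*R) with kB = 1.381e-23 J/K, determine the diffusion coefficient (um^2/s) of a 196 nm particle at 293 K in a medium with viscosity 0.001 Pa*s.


Radius R = 196/2 = 98 nm = 9.8e-08 m
D = kB*T / (6*pi*eta*R)
D = 1.381e-23 * 293 / (6 * pi * 0.001 * 9.8e-08)
D = 2.19045e-12 m^2/s = 2.19 um^2/s

2.19


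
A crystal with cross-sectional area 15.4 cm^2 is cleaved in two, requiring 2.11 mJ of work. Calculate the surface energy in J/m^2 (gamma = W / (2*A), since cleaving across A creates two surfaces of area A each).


Convert: A = 15.4 cm^2 = 0.00154 m^2, W = 2.11 mJ = 0.00211 J
Cleaving exposes two faces of area A, so total new surface = 2*A and gamma = W / (2*A)
gamma = 0.00211 / (2 * 0.00154)
gamma = 0.685 J/m^2

0.685


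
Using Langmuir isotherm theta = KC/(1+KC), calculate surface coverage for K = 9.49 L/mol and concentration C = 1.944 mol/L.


Langmuir isotherm: theta = K*C / (1 + K*C)
K*C = 9.49 * 1.944 = 18.44856
theta = 18.44856 / (1 + 18.44856) = 18.44856 / 19.44856
theta = 0.9486

0.9486


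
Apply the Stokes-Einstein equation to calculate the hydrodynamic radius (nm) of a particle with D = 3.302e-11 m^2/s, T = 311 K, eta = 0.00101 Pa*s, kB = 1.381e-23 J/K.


Stokes-Einstein: R = kB*T / (6*pi*eta*D)
R = 1.381e-23 * 311 / (6 * pi * 0.00101 * 3.302e-11)
R = 6.8321e-09 m = 6.83 nm

6.83


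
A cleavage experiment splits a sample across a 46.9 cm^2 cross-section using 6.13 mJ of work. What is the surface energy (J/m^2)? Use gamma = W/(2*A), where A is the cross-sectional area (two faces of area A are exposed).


Convert: A = 46.9 cm^2 = 0.00469 m^2, W = 6.13 mJ = 0.00613 J
Cleaving exposes two faces of area A, so total new surface = 2*A and gamma = W / (2*A)
gamma = 0.00613 / (2 * 0.00469)
gamma = 0.654 J/m^2

0.654


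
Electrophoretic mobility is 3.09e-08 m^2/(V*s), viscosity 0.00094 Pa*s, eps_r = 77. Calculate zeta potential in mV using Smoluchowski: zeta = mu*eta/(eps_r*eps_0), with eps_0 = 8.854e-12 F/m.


Smoluchowski equation: zeta = mu * eta / (eps_r * eps_0)
zeta = 3.09e-08 * 0.00094 / (77 * 8.854e-12)
zeta = 0.042605 V = 42.6 mV

42.6


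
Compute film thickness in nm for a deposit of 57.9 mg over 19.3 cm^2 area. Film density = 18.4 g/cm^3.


Convert: m = 57.9 mg = 5.7900e-05 kg, A = 19.3 cm^2 = 1.9300e-03 m^2, rho = 18.4 g/cm^3 = 18400 kg/m^3
t = m / (A * rho)
t = 5.7900e-05 / (1.9300e-03 * 18400)
t = 1.6304e-06 m = 1630.4 nm

1630.4


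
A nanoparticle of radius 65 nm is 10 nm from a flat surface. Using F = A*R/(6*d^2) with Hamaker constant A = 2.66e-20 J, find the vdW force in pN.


Convert to SI: R = 65 nm = 6.5e-08 m, d = 10 nm = 1e-08 m
F = A * R / (6 * d^2)
F = 2.66e-20 * 6.5e-08 / (6 * (1e-08)^2)
F = 2.88167e-12 N = 2.882 pN

2.882


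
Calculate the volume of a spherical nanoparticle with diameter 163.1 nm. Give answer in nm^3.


Radius r = 163.1/2 = 81.55 nm
Volume V = (4/3) * pi * r^3
V = (4/3) * pi * (81.55)^3
V = 2271749.84 nm^3

2271749.84


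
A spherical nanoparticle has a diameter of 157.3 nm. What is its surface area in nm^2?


Radius r = 157.3/2 = 78.65 nm
Surface area SA = 4 * pi * r^2
SA = 4 * pi * (78.65)^2
SA = 77733.34 nm^2

77733.34


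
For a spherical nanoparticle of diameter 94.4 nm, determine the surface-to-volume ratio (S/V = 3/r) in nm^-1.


Radius r = 94.4/2 = 47.2 nm
S/V = 3 / r = 3 / 47.2
S/V = 0.0636 nm^-1

0.0636


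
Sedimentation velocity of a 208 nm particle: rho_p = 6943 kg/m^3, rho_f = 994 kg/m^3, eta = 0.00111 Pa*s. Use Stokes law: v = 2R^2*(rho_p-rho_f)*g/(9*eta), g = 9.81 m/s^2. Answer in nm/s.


Radius R = 208/2 nm = 1.04e-07 m
Density difference = 6943 - 994 = 5949 kg/m^3
v = 2 * R^2 * (rho_p - rho_f) * g / (9 * eta)
v = 2 * (1.04e-07)^2 * 5949 * 9.81 / (9 * 0.00111)
v = 1.2637e-07 m/s = 126.3701 nm/s

126.3701


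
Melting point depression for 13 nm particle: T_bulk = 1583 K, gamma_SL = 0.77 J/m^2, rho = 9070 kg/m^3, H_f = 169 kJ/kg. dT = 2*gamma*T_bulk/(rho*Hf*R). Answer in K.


Radius R = 13/2 = 6.5 nm = 6.5e-09 m
Convert H_f = 169 kJ/kg = 169000 J/kg
dT = 2 * gamma_SL * T_bulk / (rho * H_f * R)
dT = 2 * 0.77 * 1583 / (9070 * 169000 * 6.5e-09)
dT = 244.7 K

244.7


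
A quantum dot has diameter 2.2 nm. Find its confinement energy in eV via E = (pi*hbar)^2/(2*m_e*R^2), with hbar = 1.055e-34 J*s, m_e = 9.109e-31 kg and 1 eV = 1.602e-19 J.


Radius R = 2.2/2 = 1.1 nm = 1.1e-09 m
E = (pi * 1.055e-34)^2 / (2 * 9.109e-31 * (1.1e-09)^2)
E(J) = 4.98332e-20
E = E(J) / 1.602e-19 = 0.3111 eV

0.3111


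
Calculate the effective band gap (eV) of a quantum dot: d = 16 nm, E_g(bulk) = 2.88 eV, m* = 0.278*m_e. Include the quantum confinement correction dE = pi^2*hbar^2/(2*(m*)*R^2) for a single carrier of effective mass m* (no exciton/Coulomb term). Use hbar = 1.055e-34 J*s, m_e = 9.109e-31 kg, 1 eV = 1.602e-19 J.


Radius R = 16/2 nm = 8e-09 m
Confinement energy dE = pi^2 * hbar^2 / (2 * m_eff * m_e * R^2)
dE = pi^2 * (1.055e-34)^2 / (2 * 0.278 * 9.109e-31 * (8e-09)^2) J, divided by 1.602e-19 J/eV
dE = 0.0212 eV
Total band gap = E_g(bulk) + dE = 2.88 + 0.0212 = 2.9012 eV

2.9012


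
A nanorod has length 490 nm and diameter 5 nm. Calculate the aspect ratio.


Aspect ratio AR = length / diameter
AR = 490 / 5
AR = 98.0

98.0


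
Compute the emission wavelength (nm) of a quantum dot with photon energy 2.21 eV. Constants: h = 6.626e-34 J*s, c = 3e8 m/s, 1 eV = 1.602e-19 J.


Convert energy: E = 2.21 eV = 2.21 * 1.602e-19 = 3.54042e-19 J
lambda = h*c / E = 6.626e-34 * 3e8 / 3.54042e-19
lambda = 5.61459e-07 m = 561.5 nm

561.5


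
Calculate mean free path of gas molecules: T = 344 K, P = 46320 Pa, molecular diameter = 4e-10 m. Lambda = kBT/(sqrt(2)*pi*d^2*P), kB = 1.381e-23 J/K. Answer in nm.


Mean free path: lambda = kB*T / (sqrt(2) * pi * d^2 * P)
lambda = 1.381e-23 * 344 / (sqrt(2) * pi * (4e-10)^2 * 46320)
lambda = 1.44278e-07 m
lambda = 144.28 nm

144.28


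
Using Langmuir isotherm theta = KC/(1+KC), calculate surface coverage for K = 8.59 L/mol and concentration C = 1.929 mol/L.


Langmuir isotherm: theta = K*C / (1 + K*C)
K*C = 8.59 * 1.929 = 16.57011
theta = 16.57011 / (1 + 16.57011) = 16.57011 / 17.57011
theta = 0.9431

0.9431


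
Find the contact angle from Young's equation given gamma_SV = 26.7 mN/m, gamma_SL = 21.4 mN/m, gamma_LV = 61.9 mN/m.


cos(theta) = (gamma_SV - gamma_SL) / gamma_LV
cos(theta) = (26.7 - 21.4) / 61.9
cos(theta) = 0.085622
theta = arccos(0.085622) = 85.09 degrees

85.09


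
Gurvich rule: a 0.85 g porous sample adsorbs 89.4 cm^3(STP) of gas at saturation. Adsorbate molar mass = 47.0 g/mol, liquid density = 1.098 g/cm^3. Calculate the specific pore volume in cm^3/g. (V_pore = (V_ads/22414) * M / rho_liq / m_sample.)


Moles adsorbed n = V_ads / 22414 = 89.4 / 22414 = 3.988579e-03 mol
Liquid volume V_liq = n * M / rho_liq = 3.988579e-03 * 47.0 / 1.098 = 0.17073 cm^3
Specific pore volume V_pore = V_liq / m_sample = 0.17073 / 0.85
V_pore = 0.2009 cm^3/g

0.2009


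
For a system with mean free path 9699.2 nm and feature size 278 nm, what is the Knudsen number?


Knudsen number Kn = lambda / L
Kn = 9699.2 / 278
Kn = 34.8892

34.8892


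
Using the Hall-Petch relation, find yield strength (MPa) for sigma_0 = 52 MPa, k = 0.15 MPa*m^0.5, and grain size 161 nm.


d = 161 nm = 1.61e-07 m
sqrt(d) = 0.0004012481
Hall-Petch contribution = k / sqrt(d) = 0.15 / 0.0004012481 = 373.8 MPa
sigma = sigma_0 + k/sqrt(d) = 52 + 373.8 = 425.8 MPa

425.8


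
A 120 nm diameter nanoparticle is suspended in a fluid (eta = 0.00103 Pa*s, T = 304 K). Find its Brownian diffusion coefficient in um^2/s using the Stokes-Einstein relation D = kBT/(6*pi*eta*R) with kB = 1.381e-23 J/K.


Radius R = 120/2 = 60 nm = 6e-08 m
D = kB*T / (6*pi*eta*R)
D = 1.381e-23 * 304 / (6 * pi * 0.00103 * 6e-08)
D = 3.60394e-12 m^2/s = 3.604 um^2/s

3.604


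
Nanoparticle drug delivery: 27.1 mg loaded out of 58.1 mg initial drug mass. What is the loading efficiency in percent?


Drug loading efficiency = (drug loaded / drug initial) * 100
DLE = 27.1 / 58.1 * 100
DLE = 0.4664 * 100
DLE = 46.64%

46.64


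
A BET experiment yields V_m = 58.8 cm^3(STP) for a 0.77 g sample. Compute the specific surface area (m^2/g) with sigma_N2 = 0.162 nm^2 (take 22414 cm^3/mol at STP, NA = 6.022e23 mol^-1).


Number of moles in monolayer = V_m / 22414 = 58.8 / 22414 = 0.00262336
Number of molecules = moles * NA = 0.00262336 * 6.022e23
SA = molecules * sigma / mass
SA = (58.8 / 22414) * 6.022e23 * 0.162e-18 / 0.77
SA = 332.4 m^2/g

332.4


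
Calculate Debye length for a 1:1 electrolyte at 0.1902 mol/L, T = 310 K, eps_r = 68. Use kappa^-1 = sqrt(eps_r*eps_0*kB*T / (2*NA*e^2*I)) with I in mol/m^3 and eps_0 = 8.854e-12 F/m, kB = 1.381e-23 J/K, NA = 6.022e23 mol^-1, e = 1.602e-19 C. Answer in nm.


Ionic strength I = 0.1902 * 1^2 * 1000 = 190.2 mol/m^3
kappa^-1 = sqrt(68 * 8.854e-12 * 1.381e-23 * 310 / (2 * 6.022e23 * (1.602e-19)^2 * 190.2))
kappa^-1 = 0.662 nm

0.662


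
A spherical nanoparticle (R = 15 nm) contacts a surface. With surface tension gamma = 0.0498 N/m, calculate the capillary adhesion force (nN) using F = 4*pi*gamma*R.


Convert radius: R = 15 nm = 1.5e-08 m
F = 4 * pi * gamma * R
F = 4 * pi * 0.0498 * 1.5e-08
F = 9.38708e-09 N = 9.3871 nN

9.3871


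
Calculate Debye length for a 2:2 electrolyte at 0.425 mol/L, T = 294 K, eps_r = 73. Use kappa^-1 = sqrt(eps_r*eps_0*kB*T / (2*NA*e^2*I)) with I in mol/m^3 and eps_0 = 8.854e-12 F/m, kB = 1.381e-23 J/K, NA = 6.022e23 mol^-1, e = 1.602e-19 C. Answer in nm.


Ionic strength I = 0.425 * 2^2 * 1000 = 1700 mol/m^3
kappa^-1 = sqrt(73 * 8.854e-12 * 1.381e-23 * 294 / (2 * 6.022e23 * (1.602e-19)^2 * 1700))
kappa^-1 = 0.223 nm

0.223


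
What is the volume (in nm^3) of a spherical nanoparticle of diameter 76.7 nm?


Radius r = 76.7/2 = 38.35 nm
Volume V = (4/3) * pi * r^3
V = (4/3) * pi * (38.35)^3
V = 236257.02 nm^3

236257.02


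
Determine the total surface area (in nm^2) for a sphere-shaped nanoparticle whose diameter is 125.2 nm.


Radius r = 125.2/2 = 62.6 nm
Surface area SA = 4 * pi * r^2
SA = 4 * pi * (62.6)^2
SA = 49244.59 nm^2

49244.59


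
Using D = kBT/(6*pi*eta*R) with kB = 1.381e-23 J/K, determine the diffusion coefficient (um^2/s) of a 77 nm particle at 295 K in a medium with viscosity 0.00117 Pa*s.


Radius R = 77/2 = 38.5 nm = 3.85e-08 m
D = kB*T / (6*pi*eta*R)
D = 1.381e-23 * 295 / (6 * pi * 0.00117 * 3.85e-08)
D = 4.79809e-12 m^2/s = 4.798 um^2/s

4.798


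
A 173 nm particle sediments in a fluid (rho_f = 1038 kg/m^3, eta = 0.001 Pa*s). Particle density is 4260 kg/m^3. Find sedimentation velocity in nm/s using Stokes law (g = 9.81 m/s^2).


Radius R = 173/2 nm = 8.65e-08 m
Density difference = 4260 - 1038 = 3222 kg/m^3
v = 2 * R^2 * (rho_p - rho_f) * g / (9 * eta)
v = 2 * (8.65e-08)^2 * 3222 * 9.81 / (9 * 0.001)
v = 5.2555e-08 m/s = 52.555 nm/s

52.555


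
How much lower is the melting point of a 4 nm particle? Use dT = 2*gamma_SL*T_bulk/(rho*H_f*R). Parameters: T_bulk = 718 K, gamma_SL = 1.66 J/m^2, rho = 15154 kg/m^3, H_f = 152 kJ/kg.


Radius R = 4/2 = 2 nm = 2e-09 m
Convert H_f = 152 kJ/kg = 152000 J/kg
dT = 2 * gamma_SL * T_bulk / (rho * H_f * R)
dT = 2 * 1.66 * 718 / (15154 * 152000 * 2e-09)
dT = 517.4 K

517.4


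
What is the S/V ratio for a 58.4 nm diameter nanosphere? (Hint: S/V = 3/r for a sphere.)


Radius r = 58.4/2 = 29.2 nm
S/V = 3 / r = 3 / 29.2
S/V = 0.1027 nm^-1

0.1027


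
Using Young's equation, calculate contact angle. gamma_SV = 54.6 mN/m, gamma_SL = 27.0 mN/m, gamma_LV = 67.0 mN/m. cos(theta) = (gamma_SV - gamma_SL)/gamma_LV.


cos(theta) = (gamma_SV - gamma_SL) / gamma_LV
cos(theta) = (54.6 - 27.0) / 67.0
cos(theta) = 0.41194
theta = arccos(0.41194) = 65.67 degrees

65.67


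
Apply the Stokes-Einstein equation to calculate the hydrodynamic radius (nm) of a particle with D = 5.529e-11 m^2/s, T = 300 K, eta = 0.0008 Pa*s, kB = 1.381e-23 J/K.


Stokes-Einstein: R = kB*T / (6*pi*eta*D)
R = 1.381e-23 * 300 / (6 * pi * 0.0008 * 5.529e-11)
R = 4.96909e-09 m = 4.97 nm

4.97


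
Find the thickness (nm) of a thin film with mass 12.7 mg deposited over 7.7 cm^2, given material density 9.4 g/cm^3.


Convert: m = 12.7 mg = 1.2700e-05 kg, A = 7.7 cm^2 = 7.7000e-04 m^2, rho = 9.4 g/cm^3 = 9400 kg/m^3
t = m / (A * rho)
t = 1.2700e-05 / (7.7000e-04 * 9400)
t = 1.7546e-06 m = 1754.6 nm

1754.6


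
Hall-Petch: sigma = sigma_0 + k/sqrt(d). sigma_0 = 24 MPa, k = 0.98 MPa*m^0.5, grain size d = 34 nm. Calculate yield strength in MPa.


d = 34 nm = 3.4e-08 m
sqrt(d) = 0.0001843909
Hall-Petch contribution = k / sqrt(d) = 0.98 / 0.0001843909 = 5314.8 MPa
sigma = sigma_0 + k/sqrt(d) = 24 + 5314.8 = 5338.8 MPa

5338.8


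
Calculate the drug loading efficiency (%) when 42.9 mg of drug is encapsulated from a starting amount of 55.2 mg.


Drug loading efficiency = (drug loaded / drug initial) * 100
DLE = 42.9 / 55.2 * 100
DLE = 0.7772 * 100
DLE = 77.72%

77.72


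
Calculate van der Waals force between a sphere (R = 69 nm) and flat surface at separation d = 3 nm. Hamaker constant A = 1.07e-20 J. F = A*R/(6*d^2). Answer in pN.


Convert to SI: R = 69 nm = 6.9e-08 m, d = 3 nm = 3e-09 m
F = A * R / (6 * d^2)
F = 1.07e-20 * 6.9e-08 / (6 * (3e-09)^2)
F = 1.36722e-11 N = 13.672 pN

13.672


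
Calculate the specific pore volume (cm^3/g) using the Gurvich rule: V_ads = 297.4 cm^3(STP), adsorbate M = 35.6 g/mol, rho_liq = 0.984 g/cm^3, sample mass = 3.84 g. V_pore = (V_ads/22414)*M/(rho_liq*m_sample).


Moles adsorbed n = V_ads / 22414 = 297.4 / 22414 = 1.326849e-02 mol
Liquid volume V_liq = n * M / rho_liq = 1.326849e-02 * 35.6 / 0.984 = 0.48004 cm^3
Specific pore volume V_pore = V_liq / m_sample = 0.48004 / 3.84
V_pore = 0.125 cm^3/g

0.125


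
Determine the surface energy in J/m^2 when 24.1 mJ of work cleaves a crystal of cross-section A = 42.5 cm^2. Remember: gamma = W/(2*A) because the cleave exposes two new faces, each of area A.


Convert: A = 42.5 cm^2 = 0.00425 m^2, W = 24.1 mJ = 0.0241 J
Cleaving exposes two faces of area A, so total new surface = 2*A and gamma = W / (2*A)
gamma = 0.0241 / (2 * 0.00425)
gamma = 2.835 J/m^2

2.835


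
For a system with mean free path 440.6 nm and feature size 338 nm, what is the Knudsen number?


Knudsen number Kn = lambda / L
Kn = 440.6 / 338
Kn = 1.3036

1.3036


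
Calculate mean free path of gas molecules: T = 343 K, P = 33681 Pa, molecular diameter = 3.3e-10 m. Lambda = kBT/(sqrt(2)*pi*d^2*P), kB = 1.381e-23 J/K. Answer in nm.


Mean free path: lambda = kB*T / (sqrt(2) * pi * d^2 * P)
lambda = 1.381e-23 * 343 / (sqrt(2) * pi * (3.3e-10)^2 * 33681)
lambda = 2.90677e-07 m
lambda = 290.68 nm

290.68


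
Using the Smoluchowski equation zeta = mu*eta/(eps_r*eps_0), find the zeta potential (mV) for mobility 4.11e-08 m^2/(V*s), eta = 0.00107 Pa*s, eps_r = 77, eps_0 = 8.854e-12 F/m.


Smoluchowski equation: zeta = mu * eta / (eps_r * eps_0)
zeta = 4.11e-08 * 0.00107 / (77 * 8.854e-12)
zeta = 0.064505 V = 64.51 mV

64.51


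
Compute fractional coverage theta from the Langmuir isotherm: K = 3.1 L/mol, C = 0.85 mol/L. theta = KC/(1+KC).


Langmuir isotherm: theta = K*C / (1 + K*C)
K*C = 3.1 * 0.85 = 2.635
theta = 2.635 / (1 + 2.635) = 2.635 / 3.635
theta = 0.7249

0.7249


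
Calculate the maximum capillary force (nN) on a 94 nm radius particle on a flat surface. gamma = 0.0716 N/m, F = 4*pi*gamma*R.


Convert radius: R = 94 nm = 9.4e-08 m
F = 4 * pi * gamma * R
F = 4 * pi * 0.0716 * 9.4e-08
F = 8.45767e-08 N = 84.5767 nN

84.5767


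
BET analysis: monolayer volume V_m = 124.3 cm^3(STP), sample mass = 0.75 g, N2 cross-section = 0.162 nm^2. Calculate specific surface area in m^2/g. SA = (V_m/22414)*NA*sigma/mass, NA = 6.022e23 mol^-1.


Number of moles in monolayer = V_m / 22414 = 124.3 / 22414 = 0.00554564
Number of molecules = moles * NA = 0.00554564 * 6.022e23
SA = molecules * sigma / mass
SA = (124.3 / 22414) * 6.022e23 * 0.162e-18 / 0.75
SA = 721.4 m^2/g

721.4


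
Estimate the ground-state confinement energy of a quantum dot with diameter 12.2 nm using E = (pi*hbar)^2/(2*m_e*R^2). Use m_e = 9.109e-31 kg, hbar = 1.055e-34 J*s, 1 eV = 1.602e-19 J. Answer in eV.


Radius R = 12.2/2 = 6.1 nm = 6.1e-09 m
E = (pi * 1.055e-34)^2 / (2 * 9.109e-31 * (6.1e-09)^2)
E(J) = 1.62048e-21
E = E(J) / 1.602e-19 = 0.0101 eV

0.0101


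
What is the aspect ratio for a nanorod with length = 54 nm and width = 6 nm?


Aspect ratio AR = length / diameter
AR = 54 / 6
AR = 9.0

9.0


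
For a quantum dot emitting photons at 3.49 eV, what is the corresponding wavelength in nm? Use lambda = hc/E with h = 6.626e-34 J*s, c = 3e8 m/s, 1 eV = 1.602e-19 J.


Convert energy: E = 3.49 eV = 3.49 * 1.602e-19 = 5.59098e-19 J
lambda = h*c / E = 6.626e-34 * 3e8 / 5.59098e-19
lambda = 3.55537e-07 m = 355.5 nm

355.5


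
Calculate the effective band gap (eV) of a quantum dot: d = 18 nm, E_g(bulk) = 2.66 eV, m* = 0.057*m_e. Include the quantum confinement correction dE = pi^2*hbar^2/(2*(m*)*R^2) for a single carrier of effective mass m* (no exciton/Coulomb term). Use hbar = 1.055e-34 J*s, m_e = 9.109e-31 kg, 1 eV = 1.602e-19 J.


Radius R = 18/2 nm = 9e-09 m
Confinement energy dE = pi^2 * hbar^2 / (2 * m_eff * m_e * R^2)
dE = pi^2 * (1.055e-34)^2 / (2 * 0.057 * 9.109e-31 * (9e-09)^2) J, divided by 1.602e-19 J/eV
dE = 0.0815 eV
Total band gap = E_g(bulk) + dE = 2.66 + 0.0815 = 2.7415 eV

2.7415


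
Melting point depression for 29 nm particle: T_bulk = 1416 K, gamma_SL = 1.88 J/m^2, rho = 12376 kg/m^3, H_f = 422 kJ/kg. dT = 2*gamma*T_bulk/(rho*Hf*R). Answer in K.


Radius R = 29/2 = 14.5 nm = 1.45e-08 m
Convert H_f = 422 kJ/kg = 422000 J/kg
dT = 2 * gamma_SL * T_bulk / (rho * H_f * R)
dT = 2 * 1.88 * 1416 / (12376 * 422000 * 1.45e-08)
dT = 70.3 K

70.3


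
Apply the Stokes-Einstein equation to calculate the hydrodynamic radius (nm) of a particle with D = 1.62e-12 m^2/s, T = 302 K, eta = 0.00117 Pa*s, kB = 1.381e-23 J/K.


Stokes-Einstein: R = kB*T / (6*pi*eta*D)
R = 1.381e-23 * 302 / (6 * pi * 0.00117 * 1.62e-12)
R = 1.16734e-07 m = 116.73 nm

116.73


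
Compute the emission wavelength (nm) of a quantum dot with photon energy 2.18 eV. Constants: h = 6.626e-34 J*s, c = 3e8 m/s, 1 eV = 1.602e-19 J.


Convert energy: E = 2.18 eV = 2.18 * 1.602e-19 = 3.49236e-19 J
lambda = h*c / E = 6.626e-34 * 3e8 / 3.49236e-19
lambda = 5.69185e-07 m = 569.2 nm

569.2


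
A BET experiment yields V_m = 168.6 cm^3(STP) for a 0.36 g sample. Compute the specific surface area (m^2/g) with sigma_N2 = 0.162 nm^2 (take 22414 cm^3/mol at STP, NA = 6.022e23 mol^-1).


Number of moles in monolayer = V_m / 22414 = 168.6 / 22414 = 0.00752208
Number of molecules = moles * NA = 0.00752208 * 6.022e23
SA = molecules * sigma / mass
SA = (168.6 / 22414) * 6.022e23 * 0.162e-18 / 0.36
SA = 2038.4 m^2/g

2038.4


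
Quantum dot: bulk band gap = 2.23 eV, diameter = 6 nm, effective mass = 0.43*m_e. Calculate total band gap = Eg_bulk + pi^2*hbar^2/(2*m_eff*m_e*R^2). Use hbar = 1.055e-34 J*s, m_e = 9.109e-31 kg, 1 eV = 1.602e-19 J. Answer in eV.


Radius R = 6/2 nm = 3e-09 m
Confinement energy dE = pi^2 * hbar^2 / (2 * m_eff * m_e * R^2)
dE = pi^2 * (1.055e-34)^2 / (2 * 0.43 * 9.109e-31 * (3e-09)^2) J, divided by 1.602e-19 J/eV
dE = 0.0973 eV
Total band gap = E_g(bulk) + dE = 2.23 + 0.0973 = 2.3273 eV

2.3273


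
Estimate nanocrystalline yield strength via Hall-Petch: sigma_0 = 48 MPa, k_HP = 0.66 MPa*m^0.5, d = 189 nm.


d = 189 nm = 1.89e-07 m
sqrt(d) = 0.0004347413
Hall-Petch contribution = k / sqrt(d) = 0.66 / 0.0004347413 = 1518.1 MPa
sigma = sigma_0 + k/sqrt(d) = 48 + 1518.1 = 1566.1 MPa

1566.1


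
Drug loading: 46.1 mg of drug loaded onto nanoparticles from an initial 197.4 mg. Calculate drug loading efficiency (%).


Drug loading efficiency = (drug loaded / drug initial) * 100
DLE = 46.1 / 197.4 * 100
DLE = 0.2335 * 100
DLE = 23.35%

23.35


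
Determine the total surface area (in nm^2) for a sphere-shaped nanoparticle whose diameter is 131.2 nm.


Radius r = 131.2/2 = 65.6 nm
Surface area SA = 4 * pi * r^2
SA = 4 * pi * (65.6)^2
SA = 54077.62 nm^2

54077.62


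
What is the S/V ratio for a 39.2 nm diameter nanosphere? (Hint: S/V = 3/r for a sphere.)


Radius r = 39.2/2 = 19.6 nm
S/V = 3 / r = 3 / 19.6
S/V = 0.1531 nm^-1

0.1531


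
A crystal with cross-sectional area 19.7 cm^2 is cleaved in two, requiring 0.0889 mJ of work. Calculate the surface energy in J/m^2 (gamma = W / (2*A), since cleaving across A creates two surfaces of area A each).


Convert: A = 19.7 cm^2 = 0.00197 m^2, W = 0.0889 mJ = 8.89e-05 J
Cleaving exposes two faces of area A, so total new surface = 2*A and gamma = W / (2*A)
gamma = 8.89e-05 / (2 * 0.00197)
gamma = 0.023 J/m^2

0.023


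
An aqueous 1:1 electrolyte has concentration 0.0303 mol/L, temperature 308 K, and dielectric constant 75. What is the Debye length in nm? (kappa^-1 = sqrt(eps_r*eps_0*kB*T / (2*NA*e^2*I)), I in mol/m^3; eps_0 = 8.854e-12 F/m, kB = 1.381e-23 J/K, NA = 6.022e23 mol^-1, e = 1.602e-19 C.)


Ionic strength I = 0.0303 * 1^2 * 1000 = 30.3 mol/m^3
kappa^-1 = sqrt(75 * 8.854e-12 * 1.381e-23 * 308 / (2 * 6.022e23 * (1.602e-19)^2 * 30.3))
kappa^-1 = 1.737 nm

1.737


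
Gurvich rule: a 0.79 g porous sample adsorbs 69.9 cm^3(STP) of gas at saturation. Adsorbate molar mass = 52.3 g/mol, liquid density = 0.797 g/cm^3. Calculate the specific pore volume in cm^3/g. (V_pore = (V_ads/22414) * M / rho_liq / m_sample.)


Moles adsorbed n = V_ads / 22414 = 69.9 / 22414 = 3.118587e-03 mol
Liquid volume V_liq = n * M / rho_liq = 3.118587e-03 * 52.3 / 0.797 = 0.20465 cm^3
Specific pore volume V_pore = V_liq / m_sample = 0.20465 / 0.79
V_pore = 0.259 cm^3/g

0.259


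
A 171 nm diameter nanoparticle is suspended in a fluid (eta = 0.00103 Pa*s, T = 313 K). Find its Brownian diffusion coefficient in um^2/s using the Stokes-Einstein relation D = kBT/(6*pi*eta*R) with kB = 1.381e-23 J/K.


Radius R = 171/2 = 85.5 nm = 8.55e-08 m
D = kB*T / (6*pi*eta*R)
D = 1.381e-23 * 313 / (6 * pi * 0.00103 * 8.55e-08)
D = 2.60396e-12 m^2/s = 2.604 um^2/s

2.604


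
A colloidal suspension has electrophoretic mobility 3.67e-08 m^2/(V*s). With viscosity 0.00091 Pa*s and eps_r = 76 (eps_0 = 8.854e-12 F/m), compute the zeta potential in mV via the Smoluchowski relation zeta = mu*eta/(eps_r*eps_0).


Smoluchowski equation: zeta = mu * eta / (eps_r * eps_0)
zeta = 3.67e-08 * 0.00091 / (76 * 8.854e-12)
zeta = 0.049631 V = 49.63 mV

49.63


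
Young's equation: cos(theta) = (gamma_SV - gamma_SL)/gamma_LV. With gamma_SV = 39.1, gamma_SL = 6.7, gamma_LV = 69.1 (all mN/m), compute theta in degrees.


cos(theta) = (gamma_SV - gamma_SL) / gamma_LV
cos(theta) = (39.1 - 6.7) / 69.1
cos(theta) = 0.468886
theta = arccos(0.468886) = 62.04 degrees

62.04


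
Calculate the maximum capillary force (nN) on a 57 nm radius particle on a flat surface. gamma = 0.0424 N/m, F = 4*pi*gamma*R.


Convert radius: R = 57 nm = 5.7e-08 m
F = 4 * pi * gamma * R
F = 4 * pi * 0.0424 * 5.7e-08
F = 3.03704e-08 N = 30.3704 nN

30.3704


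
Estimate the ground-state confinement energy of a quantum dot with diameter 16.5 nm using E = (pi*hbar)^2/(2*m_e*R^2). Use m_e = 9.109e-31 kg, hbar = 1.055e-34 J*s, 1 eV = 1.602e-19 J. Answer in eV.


Radius R = 16.5/2 = 8.25 nm = 8.25e-09 m
E = (pi * 1.055e-34)^2 / (2 * 9.109e-31 * (8.25e-09)^2)
E(J) = 8.85923e-22
E = E(J) / 1.602e-19 = 0.0055 eV

0.0055


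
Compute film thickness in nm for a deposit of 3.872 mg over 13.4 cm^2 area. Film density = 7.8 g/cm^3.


Convert: m = 3.872 mg = 3.8720e-06 kg, A = 13.4 cm^2 = 1.3400e-03 m^2, rho = 7.8 g/cm^3 = 7800 kg/m^3
t = m / (A * rho)
t = 3.8720e-06 / (1.3400e-03 * 7800)
t = 3.7046e-07 m = 370.5 nm

370.5


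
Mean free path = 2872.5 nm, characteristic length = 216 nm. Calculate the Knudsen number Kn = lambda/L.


Knudsen number Kn = lambda / L
Kn = 2872.5 / 216
Kn = 13.2986

13.2986


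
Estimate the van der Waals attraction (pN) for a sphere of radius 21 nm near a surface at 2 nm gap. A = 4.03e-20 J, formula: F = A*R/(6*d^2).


Convert to SI: R = 21 nm = 2.1e-08 m, d = 2 nm = 2e-09 m
F = A * R / (6 * d^2)
F = 4.03e-20 * 2.1e-08 / (6 * (2e-09)^2)
F = 3.52625e-11 N = 35.262 pN

35.262


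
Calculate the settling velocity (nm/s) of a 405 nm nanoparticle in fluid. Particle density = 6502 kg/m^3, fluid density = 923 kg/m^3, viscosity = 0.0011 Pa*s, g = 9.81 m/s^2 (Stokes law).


Radius R = 405/2 nm = 2.025e-07 m
Density difference = 6502 - 923 = 5579 kg/m^3
v = 2 * R^2 * (rho_p - rho_f) * g / (9 * eta)
v = 2 * (2.025e-07)^2 * 5579 * 9.81 / (9 * 0.0011)
v = 4.53388e-07 m/s = 453.3882 nm/s

453.3882


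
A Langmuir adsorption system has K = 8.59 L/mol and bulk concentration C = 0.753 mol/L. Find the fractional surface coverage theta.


Langmuir isotherm: theta = K*C / (1 + K*C)
K*C = 8.59 * 0.753 = 6.46827
theta = 6.46827 / (1 + 6.46827) = 6.46827 / 7.46827
theta = 0.8661

0.8661


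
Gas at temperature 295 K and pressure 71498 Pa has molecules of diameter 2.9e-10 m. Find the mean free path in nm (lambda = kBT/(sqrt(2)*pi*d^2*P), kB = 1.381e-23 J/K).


Mean free path: lambda = kB*T / (sqrt(2) * pi * d^2 * P)
lambda = 1.381e-23 * 295 / (sqrt(2) * pi * (2.9e-10)^2 * 71498)
lambda = 1.52497e-07 m
lambda = 152.5 nm

152.5


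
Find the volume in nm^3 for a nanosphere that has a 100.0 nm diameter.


Radius r = 100.0/2 = 50 nm
Volume V = (4/3) * pi * r^3
V = (4/3) * pi * (50)^3
V = 523598.78 nm^3

523598.78


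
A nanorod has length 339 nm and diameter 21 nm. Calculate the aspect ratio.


Aspect ratio AR = length / diameter
AR = 339 / 21
AR = 16.14

16.14


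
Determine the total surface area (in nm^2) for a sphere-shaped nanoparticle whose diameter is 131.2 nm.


Radius r = 131.2/2 = 65.6 nm
Surface area SA = 4 * pi * r^2
SA = 4 * pi * (65.6)^2
SA = 54077.62 nm^2

54077.62


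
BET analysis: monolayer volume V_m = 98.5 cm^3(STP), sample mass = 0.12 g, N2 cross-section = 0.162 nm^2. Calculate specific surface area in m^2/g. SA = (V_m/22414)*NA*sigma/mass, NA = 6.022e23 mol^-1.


Number of moles in monolayer = V_m / 22414 = 98.5 / 22414 = 0.00439457
Number of molecules = moles * NA = 0.00439457 * 6.022e23
SA = molecules * sigma / mass
SA = (98.5 / 22414) * 6.022e23 * 0.162e-18 / 0.12
SA = 3572.7 m^2/g

3572.7


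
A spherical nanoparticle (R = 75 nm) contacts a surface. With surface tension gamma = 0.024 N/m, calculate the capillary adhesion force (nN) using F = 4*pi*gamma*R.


Convert radius: R = 75 nm = 7.5e-08 m
F = 4 * pi * gamma * R
F = 4 * pi * 0.024 * 7.5e-08
F = 2.26195e-08 N = 22.6195 nN

22.6195


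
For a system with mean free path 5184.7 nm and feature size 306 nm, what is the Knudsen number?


Knudsen number Kn = lambda / L
Kn = 5184.7 / 306
Kn = 16.9435

16.9435


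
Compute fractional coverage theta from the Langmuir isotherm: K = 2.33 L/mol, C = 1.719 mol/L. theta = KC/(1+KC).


Langmuir isotherm: theta = K*C / (1 + K*C)
K*C = 2.33 * 1.719 = 4.00527
theta = 4.00527 / (1 + 4.00527) = 4.00527 / 5.00527
theta = 0.8002

0.8002


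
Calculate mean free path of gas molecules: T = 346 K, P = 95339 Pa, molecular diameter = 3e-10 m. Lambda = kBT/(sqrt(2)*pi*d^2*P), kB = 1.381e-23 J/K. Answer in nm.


Mean free path: lambda = kB*T / (sqrt(2) * pi * d^2 * P)
lambda = 1.381e-23 * 346 / (sqrt(2) * pi * (3e-10)^2 * 95339)
lambda = 1.25341e-07 m
lambda = 125.34 nm

125.34


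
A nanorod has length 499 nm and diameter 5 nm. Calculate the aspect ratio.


Aspect ratio AR = length / diameter
AR = 499 / 5
AR = 99.8

99.8


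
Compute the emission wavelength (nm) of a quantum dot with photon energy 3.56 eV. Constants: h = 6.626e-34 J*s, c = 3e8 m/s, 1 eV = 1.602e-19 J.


Convert energy: E = 3.56 eV = 3.56 * 1.602e-19 = 5.70312e-19 J
lambda = h*c / E = 6.626e-34 * 3e8 / 5.70312e-19
lambda = 3.48546e-07 m = 348.5 nm

348.5
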